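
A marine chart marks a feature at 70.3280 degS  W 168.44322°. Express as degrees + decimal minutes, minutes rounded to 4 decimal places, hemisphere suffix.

70° 19.6800′ S, 168° 26.5932′ W

Lat: 70° + 0.328000 × 60 = 70° 19.680000′
Lon: 168° + 0.443220 × 60 = 168° 26.593200′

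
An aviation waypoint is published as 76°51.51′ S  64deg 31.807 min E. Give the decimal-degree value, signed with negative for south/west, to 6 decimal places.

Latitude: 76 + 51.51/60 = 76.8585000
hemisphere S, so the sign is −
λ: 64 + 31.807/60 = 64.5301167
E → positive

-76.858500, 64.530117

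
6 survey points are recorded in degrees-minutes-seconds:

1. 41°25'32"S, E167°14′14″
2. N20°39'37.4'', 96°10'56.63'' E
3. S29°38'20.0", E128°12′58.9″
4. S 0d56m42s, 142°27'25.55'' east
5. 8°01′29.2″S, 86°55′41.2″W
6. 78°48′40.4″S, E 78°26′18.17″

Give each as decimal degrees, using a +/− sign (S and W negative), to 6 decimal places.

1. -41.425556, 167.237222
2. 20.660389, 96.182397
3. -29.638889, 128.216361
4. -0.945000, 142.457097
5. -8.024778, -86.928111
6. -78.811222, 78.438381

Point 1:
  Latitude: 25′ + 32″ = 25.53333′; 41 + 25.53333/60 = 41.4255556
  S → negative
  Lon: 167° + 14/60 + 14/3600 = 167 + 0.233333 + 0.003889 = 167.2372222
  E ⇒ keep positive
Point 2:
  φ: 20 + 39/60 + 37.4/3600 = 20.6603889
  N ⇒ keep positive
  Lon: 10′ + 56.63″ = 10.94383′; 96 + 10.94383/60 = 96.1823972
  E ⇒ keep positive
Point 3:
  Lat: 29 + 38/60 + 20/3600 = 29.6388889
  S → negative
  Lon: 128° + 12/60 + 58.9/3600 = 128 + 0.200000 + 0.016361 = 128.2163611
  E → positive
Point 4:
  Latitude: 0 + 56/60 + 42/3600 = 0.9450000
  S → negative
  Longitude: 142° + 27/60 + 25.55/3600 = 142 + 0.450000 + 0.007097 = 142.4570972
  E → positive
Point 5:
  Latitude: 1′ + 29.2″ = 1.48667′; 8 + 1.48667/60 = 8.0247778
  S ⇒ negate
  Longitude: 86° + 55/60 + 41.2/3600 = 86 + 0.916667 + 0.011444 = 86.9281111
  hemisphere W, so the sign is −
Point 6:
  Latitude: 78 + 48/60 + 40.4/3600 = 78.8112222
  S → negative
  Longitude: 78 + 26/60 + 18.17/3600 = 78.4383806
  E → positive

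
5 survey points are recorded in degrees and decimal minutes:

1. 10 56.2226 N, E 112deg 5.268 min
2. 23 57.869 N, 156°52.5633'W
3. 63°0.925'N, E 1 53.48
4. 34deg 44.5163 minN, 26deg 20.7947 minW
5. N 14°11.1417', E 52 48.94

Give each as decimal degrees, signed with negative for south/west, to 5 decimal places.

1. 10.93704, 112.08780
2. 23.96448, -156.87606
3. 63.01542, 1.89133
4. 34.74194, -26.34658
5. 14.18570, 52.81567

Point 1:
  Latitude: 10 + 56.2226/60 = 10.937043
  N ⇒ keep positive
  λ: 5.268′ = 0.087800°; total 112.087800
  E ⇒ keep positive
Point 2:
  Latitude: 23 + 57.869/60 = 23.964483
  N → positive
  Longitude: 156 + 52.5633/60 = 156.876055
  W → negative
Point 3:
  Lat: 63 + 0.925/60 = 63.015417
  N ⇒ keep positive
  Longitude: 53.48′ = 0.891333°; total 1.891333
  E ⇒ keep positive
Point 4:
  Latitude: 44.5163′ = 0.741938°; total 34.741938
  N ⇒ keep positive
  λ: 20.7947′ = 0.346578°; total 26.346578
  W ⇒ negate
Point 5:
  Lat: 11.1417′ = 0.185695°; total 14.185695
  N ⇒ keep positive
  Lon: 48.94′ = 0.815667°; total 52.815667
  E ⇒ keep positive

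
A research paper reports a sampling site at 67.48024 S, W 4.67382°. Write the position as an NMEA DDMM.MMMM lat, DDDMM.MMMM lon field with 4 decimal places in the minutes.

6728.8144,S / 00440.4292,W

Lat: 67° + 0.480240 × 60 = 67° 28.814400′
Longitude: 4° + 0.673820 × 60 = 4° 40.429200′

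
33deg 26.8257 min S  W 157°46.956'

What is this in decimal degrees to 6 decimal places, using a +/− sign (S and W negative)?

-33.447095, -157.782600

φ: 26.8257′ = 0.447095°; total 33.4470950
S → negative
Longitude: 157 + 46.956/60 = 157.7826000
W ⇒ negate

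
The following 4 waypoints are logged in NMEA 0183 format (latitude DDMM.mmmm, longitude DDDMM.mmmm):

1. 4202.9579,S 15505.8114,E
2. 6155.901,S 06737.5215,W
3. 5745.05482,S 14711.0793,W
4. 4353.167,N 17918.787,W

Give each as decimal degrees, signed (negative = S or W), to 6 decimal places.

Point 1:
  Lat: degrees = first 2 digits = 42, minutes = 2.9579; 42 + 2.9579/60 = 42.0492983
  hemisphere S, so the sign is −
  λ: split at 3 digits → 155° and 5.8114′; 155 + 5.8114/60 = 155.0968567
  E ⇒ keep positive
Point 2:
  φ: split at 2 digits → 61° and 55.901′; 61 + 55.901/60 = 61.9316833
  S ⇒ negate
  λ: degrees = first 3 digits = 67, minutes = 37.5215; 67 + 37.5215/60 = 67.6253583
  W ⇒ negate
Point 3:
  Lat: split at 2 digits → 57° and 45.05482′; 57 + 45.05482/60 = 57.7509137
  S → negative
  Longitude: split at 3 digits → 147° and 11.0793′; 147 + 11.0793/60 = 147.1846550
  W → negative
Point 4:
  Lat: split at 2 digits → 43° and 53.167′; 43 + 53.167/60 = 43.8861167
  N → positive
  Longitude: degrees = first 3 digits = 179, minutes = 18.787; 179 + 18.787/60 = 179.3131167
  hemisphere W, so the sign is −

1. -42.049298, 155.096857
2. -61.931683, -67.625358
3. -57.750914, -147.184655
4. 43.886117, -179.313117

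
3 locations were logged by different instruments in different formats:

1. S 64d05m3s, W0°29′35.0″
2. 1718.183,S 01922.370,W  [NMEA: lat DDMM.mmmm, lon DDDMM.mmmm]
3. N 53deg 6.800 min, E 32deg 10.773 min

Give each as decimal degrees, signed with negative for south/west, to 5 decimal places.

Point 1:
  φ: 64° + 5/60 + 3/3600 = 64 + 0.083333 + 0.000833 = 64.084167
  S → negative
  Lon: 0 + 29/60 + 35/3600 = 0.493056
  W ⇒ negate
Point 2:
  φ: split at 2 digits → 17° and 18.183′; 17 + 18.183/60 = 17.303050
  hemisphere S, so the sign is −
  λ: degrees = first 3 digits = 19, minutes = 22.37; 19 + 22.37/60 = 19.372833
  W ⇒ negate
Point 3:
  Lat: 53 + 6.8/60 = 53.113333
  N → positive
  Lon: 10.773′ = 0.179550°; total 32.179550
  E → positive

1. -64.08417, -0.49306
2. -17.30305, -19.37283
3. 53.11333, 32.17955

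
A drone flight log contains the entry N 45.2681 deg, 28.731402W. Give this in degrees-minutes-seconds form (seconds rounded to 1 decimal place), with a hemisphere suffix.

45°16′5.2″ N, 28°43′53.0″ W

Latitude: whole degrees 45; 16.08600′ → 16′ and 5.160″
Longitude: 0.731402 × 60 = 43.88412′ → 43′, remainder × 60 = 53.047″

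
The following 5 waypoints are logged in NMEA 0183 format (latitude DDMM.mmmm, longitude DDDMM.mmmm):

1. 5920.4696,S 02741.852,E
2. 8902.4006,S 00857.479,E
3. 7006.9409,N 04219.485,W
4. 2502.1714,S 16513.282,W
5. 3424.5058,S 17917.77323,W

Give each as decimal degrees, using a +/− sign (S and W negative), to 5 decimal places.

Point 1:
  Lat: split at 2 digits → 59° and 20.4696′; 59 + 20.4696/60 = 59.341160
  S ⇒ negate
  Lon: split at 3 digits → 027° and 41.852′; 27 + 41.852/60 = 27.697533
  E ⇒ keep positive
Point 2:
  Lat: split at 2 digits → 89° and 2.4006′; 89 + 2.4006/60 = 89.040010
  S → negative
  Longitude: split at 3 digits → 008° and 57.479′; 8 + 57.479/60 = 8.957983
  E → positive
Point 3:
  Lat: split at 2 digits → 70° and 6.9409′; 70 + 6.9409/60 = 70.115682
  N → positive
  Lon: split at 3 digits → 042° and 19.485′; 42 + 19.485/60 = 42.324750
  hemisphere W, so the sign is −
Point 4:
  φ: split at 2 digits → 25° and 2.1714′; 25 + 2.1714/60 = 25.036190
  S ⇒ negate
  λ: split at 3 digits → 165° and 13.282′; 165 + 13.282/60 = 165.221367
  hemisphere W, so the sign is −
Point 5:
  φ: degrees = first 2 digits = 34, minutes = 24.5058; 34 + 24.5058/60 = 34.408430
  hemisphere S, so the sign is −
  Lon: degrees = first 3 digits = 179, minutes = 17.77323; 179 + 17.77323/60 = 179.296221
  hemisphere W, so the sign is −

1. -59.34116, 27.69753
2. -89.04001, 8.95798
3. 70.11568, -42.32475
4. -25.03619, -165.22137
5. -34.40843, -179.29622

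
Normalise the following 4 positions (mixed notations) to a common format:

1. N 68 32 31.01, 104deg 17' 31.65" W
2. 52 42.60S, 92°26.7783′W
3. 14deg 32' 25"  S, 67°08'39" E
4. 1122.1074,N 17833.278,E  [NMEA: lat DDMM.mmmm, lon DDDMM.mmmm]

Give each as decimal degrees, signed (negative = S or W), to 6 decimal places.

Point 1:
  Lat: 68 + 32/60 + 31.01/3600 = 68.5419472
  N → positive
  λ: 104° + 17/60 + 31.65/3600 = 104 + 0.283333 + 0.008792 = 104.2921250
  hemisphere W, so the sign is −
Point 2:
  Latitude: 52 + 42.6/60 = 52.7100000
  hemisphere S, so the sign is −
  Lon: 92 + 26.7783/60 = 92.4463050
  hemisphere W, so the sign is −
Point 3:
  φ: 14 + 32/60 + 25/3600 = 14.5402778
  S → negative
  λ: 67° + 8/60 + 39/3600 = 67 + 0.133333 + 0.010833 = 67.1441667
  E → positive
Point 4:
  Lat: degrees = first 2 digits = 11, minutes = 22.1074; 11 + 22.1074/60 = 11.3684567
  N ⇒ keep positive
  Longitude: split at 3 digits → 178° and 33.278′; 178 + 33.278/60 = 178.5546333
  E ⇒ keep positive

1. 68.541947, -104.292125
2. -52.710000, -92.446305
3. -14.540278, 67.144167
4. 11.368457, 178.554633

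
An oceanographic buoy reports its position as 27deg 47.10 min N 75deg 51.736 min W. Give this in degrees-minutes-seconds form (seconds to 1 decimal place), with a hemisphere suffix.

27°47′6.0″ N, 75°51′44.2″ W

Latitude: fractional minutes 0.10000 × 60 = 6.000″
Lon: fractional minutes 0.73600 × 60 = 44.160″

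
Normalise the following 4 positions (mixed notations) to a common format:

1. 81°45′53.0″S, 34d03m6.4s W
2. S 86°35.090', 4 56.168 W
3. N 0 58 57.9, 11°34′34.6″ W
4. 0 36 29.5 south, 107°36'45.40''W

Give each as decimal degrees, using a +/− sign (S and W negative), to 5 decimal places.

Point 1:
  φ: 81 + 45/60 + 53/3600 = 81.764722
  S ⇒ negate
  Longitude: 3′ + 6.4″ = 3.10667′; 34 + 3.10667/60 = 34.051778
  hemisphere W, so the sign is −
Point 2:
  φ: 86 + 35.09/60 = 86.584833
  hemisphere S, so the sign is −
  Longitude: 56.168′ = 0.936133°; total 4.936133
  W → negative
Point 3:
  φ: 58′ + 57.9″ = 58.96500′; 0 + 58.96500/60 = 0.982750
  N → positive
  Longitude: 11 + 34/60 + 34.6/3600 = 11.576278
  hemisphere W, so the sign is −
Point 4:
  φ: 36′ + 29.5″ = 36.49167′; 0 + 36.49167/60 = 0.608194
  S ⇒ negate
  Lon: 107 + 36/60 + 45.4/3600 = 107.612611
  hemisphere W, so the sign is −

1. -81.76472, -34.05178
2. -86.58483, -4.93613
3. 0.98275, -11.57628
4. -0.60819, -107.61261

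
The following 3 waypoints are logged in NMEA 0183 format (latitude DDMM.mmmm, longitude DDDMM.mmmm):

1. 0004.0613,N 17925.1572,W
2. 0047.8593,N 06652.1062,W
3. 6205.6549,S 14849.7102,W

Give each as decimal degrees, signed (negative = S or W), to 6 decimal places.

Point 1:
  Latitude: degrees = first 2 digits = 0, minutes = 4.0613; 0 + 4.0613/60 = 0.0676883
  N → positive
  Lon: split at 3 digits → 179° and 25.1572′; 179 + 25.1572/60 = 179.4192867
  W → negative
Point 2:
  φ: split at 2 digits → 00° and 47.8593′; 0 + 47.8593/60 = 0.7976550
  N → positive
  Lon: degrees = first 3 digits = 66, minutes = 52.1062; 66 + 52.1062/60 = 66.8684367
  W ⇒ negate
Point 3:
  φ: split at 2 digits → 62° and 5.6549′; 62 + 5.6549/60 = 62.0942483
  S ⇒ negate
  Lon: degrees = first 3 digits = 148, minutes = 49.7102; 148 + 49.7102/60 = 148.8285033
  W ⇒ negate

1. 0.067688, -179.419287
2. 0.797655, -66.868437
3. -62.094248, -148.828503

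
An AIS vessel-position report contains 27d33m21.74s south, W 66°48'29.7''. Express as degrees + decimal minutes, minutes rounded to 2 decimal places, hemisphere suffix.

Lat: 33 + 21.74/60 = 33.3623′
λ: seconds/60 = 0.49500; minutes = 48 + 0.49500 = 48.4950

27° 33.36′ S, 66° 48.50′ W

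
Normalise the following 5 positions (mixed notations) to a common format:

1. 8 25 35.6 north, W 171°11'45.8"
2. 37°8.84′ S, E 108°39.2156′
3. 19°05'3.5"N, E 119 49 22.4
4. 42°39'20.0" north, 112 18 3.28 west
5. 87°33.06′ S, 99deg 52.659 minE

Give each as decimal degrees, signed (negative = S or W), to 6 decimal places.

Point 1:
  φ: 8 + 25/60 + 35.6/3600 = 8.4265556
  N → positive
  λ: 11′ + 45.8″ = 11.76333′; 171 + 11.76333/60 = 171.1960556
  W → negative
Point 2:
  Lat: 37 + 8.84/60 = 37.1473333
  hemisphere S, so the sign is −
  Longitude: 108 + 39.2156/60 = 108.6535933
  E → positive
Point 3:
  φ: 19° + 5/60 + 3.5/3600 = 19 + 0.083333 + 0.000972 = 19.0843056
  N → positive
  Longitude: 49′ + 22.4″ = 49.37333′; 119 + 49.37333/60 = 119.8228889
  E ⇒ keep positive
Point 4:
  Latitude: 39′ + 20″ = 39.33333′; 42 + 39.33333/60 = 42.6555556
  N → positive
  Lon: 18′ + 3.28″ = 18.05467′; 112 + 18.05467/60 = 112.3009111
  W → negative
Point 5:
  φ: 87 + 33.06/60 = 87.5510000
  S ⇒ negate
  Lon: 52.659′ = 0.877650°; total 99.8776500
  E ⇒ keep positive

1. 8.426556, -171.196056
2. -37.147333, 108.653593
3. 19.084306, 119.822889
4. 42.655556, -112.300911
5. -87.551000, 99.877650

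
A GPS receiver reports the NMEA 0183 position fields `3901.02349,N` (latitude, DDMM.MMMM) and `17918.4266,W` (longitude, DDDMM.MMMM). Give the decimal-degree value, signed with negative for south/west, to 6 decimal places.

39.017058, -179.307110

Latitude: degrees = first 2 digits = 39, minutes = 1.02349; 39 + 1.02349/60 = 39.0170582
N → positive
Lon: split at 3 digits → 179° and 18.4266′; 179 + 18.4266/60 = 179.3071100
W → negative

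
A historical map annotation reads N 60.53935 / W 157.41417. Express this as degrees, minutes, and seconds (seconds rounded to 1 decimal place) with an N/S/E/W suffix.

60°32′21.7″ N, 157°24′51.0″ W

φ: 0.539350° → 32.36100′; 0.36100 × 60 = 21.660″
Longitude: 0.414170 × 60 = 24.85020′ → 24′, remainder × 60 = 51.012″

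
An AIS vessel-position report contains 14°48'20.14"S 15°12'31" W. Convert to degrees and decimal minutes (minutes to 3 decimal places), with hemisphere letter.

14° 48.336′ S, 15° 12.517′ W

Latitude: 48 + 20.14/60 = 48.33567′
Longitude: 12 + 31/60 = 12.51667′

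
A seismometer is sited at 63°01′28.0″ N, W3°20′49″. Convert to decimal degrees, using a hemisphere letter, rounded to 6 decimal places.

63.024444° N, 3.346944° W

Latitude: 63° + 1/60 + 28/3600 = 63 + 0.016667 + 0.007778 = 63.0244444
λ: 20′ + 49″ = 20.81667′; 3 + 20.81667/60 = 3.3469444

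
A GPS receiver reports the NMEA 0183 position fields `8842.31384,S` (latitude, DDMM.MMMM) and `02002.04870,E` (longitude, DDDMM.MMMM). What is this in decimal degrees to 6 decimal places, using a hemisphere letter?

88.705231° S, 20.034145° E

Latitude: degrees = first 2 digits = 88, minutes = 42.31384; 88 + 42.31384/60 = 88.7052307
Longitude: split at 3 digits → 020° and 2.0487′; 20 + 2.0487/60 = 20.0341450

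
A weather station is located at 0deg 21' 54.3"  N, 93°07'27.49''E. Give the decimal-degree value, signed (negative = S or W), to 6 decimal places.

Latitude: 0° + 21/60 + 54.3/3600 = 0 + 0.350000 + 0.015083 = 0.3650833
N ⇒ keep positive
λ: 7′ + 27.49″ = 7.45817′; 93 + 7.45817/60 = 93.1243028
E → positive

0.365083, 93.124303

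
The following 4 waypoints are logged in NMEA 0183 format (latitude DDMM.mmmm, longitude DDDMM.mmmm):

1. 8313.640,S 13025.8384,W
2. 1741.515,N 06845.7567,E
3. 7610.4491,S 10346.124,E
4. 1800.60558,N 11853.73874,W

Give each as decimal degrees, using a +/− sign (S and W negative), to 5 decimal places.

1. -83.22733, -130.43064
2. 17.69192, 68.76261
3. -76.17415, 103.76873
4. 18.01009, -118.89565

Point 1:
  Latitude: split at 2 digits → 83° and 13.64′; 83 + 13.64/60 = 83.227333
  hemisphere S, so the sign is −
  λ: split at 3 digits → 130° and 25.8384′; 130 + 25.8384/60 = 130.430640
  W ⇒ negate
Point 2:
  Lat: split at 2 digits → 17° and 41.515′; 17 + 41.515/60 = 17.691917
  N → positive
  Longitude: degrees = first 3 digits = 68, minutes = 45.7567; 68 + 45.7567/60 = 68.762612
  E ⇒ keep positive
Point 3:
  φ: split at 2 digits → 76° and 10.4491′; 76 + 10.4491/60 = 76.174152
  S → negative
  λ: split at 3 digits → 103° and 46.124′; 103 + 46.124/60 = 103.768733
  E ⇒ keep positive
Point 4:
  Lat: split at 2 digits → 18° and 0.60558′; 18 + 0.60558/60 = 18.010093
  N ⇒ keep positive
  Longitude: split at 3 digits → 118° and 53.73874′; 118 + 53.73874/60 = 118.895646
  W → negative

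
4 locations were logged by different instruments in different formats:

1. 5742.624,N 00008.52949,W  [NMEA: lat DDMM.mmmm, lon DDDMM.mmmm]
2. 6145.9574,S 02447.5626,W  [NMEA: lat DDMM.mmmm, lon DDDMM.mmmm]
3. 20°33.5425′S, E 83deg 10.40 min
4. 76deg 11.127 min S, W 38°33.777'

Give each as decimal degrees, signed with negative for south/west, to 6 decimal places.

Point 1:
  Lat: split at 2 digits → 57° and 42.624′; 57 + 42.624/60 = 57.7104000
  N → positive
  λ: split at 3 digits → 000° and 8.52949′; 0 + 8.52949/60 = 0.1421582
  W → negative
Point 2:
  Latitude: degrees = first 2 digits = 61, minutes = 45.9574; 61 + 45.9574/60 = 61.7659567
  S → negative
  λ: degrees = first 3 digits = 24, minutes = 47.5626; 24 + 47.5626/60 = 24.7927100
  hemisphere W, so the sign is −
Point 3:
  Latitude: 20 + 33.5425/60 = 20.5590417
  S ⇒ negate
  Longitude: 83 + 10.4/60 = 83.1733333
  E ⇒ keep positive
Point 4:
  φ: 76 + 11.127/60 = 76.1854500
  hemisphere S, so the sign is −
  Longitude: 33.777′ = 0.562950°; total 38.5629500
  hemisphere W, so the sign is −

1. 57.710400, -0.142158
2. -61.765957, -24.792710
3. -20.559042, 83.173333
4. -76.185450, -38.562950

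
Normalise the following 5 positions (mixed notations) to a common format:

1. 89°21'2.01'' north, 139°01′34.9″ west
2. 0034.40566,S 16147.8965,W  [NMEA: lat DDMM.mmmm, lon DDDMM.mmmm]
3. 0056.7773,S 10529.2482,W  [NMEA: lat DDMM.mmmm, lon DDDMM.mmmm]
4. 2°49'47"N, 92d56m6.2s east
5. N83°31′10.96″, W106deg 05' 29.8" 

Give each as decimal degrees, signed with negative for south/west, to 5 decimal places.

Point 1:
  Latitude: 89° + 21/60 + 2.01/3600 = 89 + 0.350000 + 0.000558 = 89.350558
  N → positive
  Lon: 139 + 1/60 + 34.9/3600 = 139.026361
  hemisphere W, so the sign is −
Point 2:
  φ: degrees = first 2 digits = 0, minutes = 34.40566; 0 + 34.40566/60 = 0.573428
  hemisphere S, so the sign is −
  Longitude: degrees = first 3 digits = 161, minutes = 47.8965; 161 + 47.8965/60 = 161.798275
  W ⇒ negate
Point 3:
  Lat: split at 2 digits → 00° and 56.7773′; 0 + 56.7773/60 = 0.946288
  S → negative
  Longitude: split at 3 digits → 105° and 29.2482′; 105 + 29.2482/60 = 105.487470
  hemisphere W, so the sign is −
Point 4:
  Latitude: 2° + 49/60 + 47/3600 = 2 + 0.816667 + 0.013056 = 2.829722
  N ⇒ keep positive
  Lon: 92° + 56/60 + 6.2/3600 = 92 + 0.933333 + 0.001722 = 92.935056
  E ⇒ keep positive
Point 5:
  φ: 31′ + 10.96″ = 31.18267′; 83 + 31.18267/60 = 83.519711
  N ⇒ keep positive
  Lon: 106° + 5/60 + 29.8/3600 = 106 + 0.083333 + 0.008278 = 106.091611
  W → negative

1. 89.35056, -139.02636
2. -0.57343, -161.79828
3. -0.94629, -105.48747
4. 2.82972, 92.93506
5. 83.51971, -106.09161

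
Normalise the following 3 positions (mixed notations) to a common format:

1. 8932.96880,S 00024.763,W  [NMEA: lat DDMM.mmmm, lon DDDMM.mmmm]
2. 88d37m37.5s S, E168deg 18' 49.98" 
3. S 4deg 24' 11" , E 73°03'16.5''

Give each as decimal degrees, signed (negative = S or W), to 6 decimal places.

Point 1:
  φ: degrees = first 2 digits = 89, minutes = 32.9688; 89 + 32.9688/60 = 89.5494800
  S ⇒ negate
  Longitude: split at 3 digits → 000° and 24.763′; 0 + 24.763/60 = 0.4127167
  W ⇒ negate
Point 2:
  φ: 88° + 37/60 + 37.5/3600 = 88 + 0.616667 + 0.010417 = 88.6270833
  hemisphere S, so the sign is −
  Longitude: 168 + 18/60 + 49.98/3600 = 168.3138833
  E → positive
Point 3:
  φ: 4 + 24/60 + 11/3600 = 4.4030556
  S ⇒ negate
  λ: 73° + 3/60 + 16.5/3600 = 73 + 0.050000 + 0.004583 = 73.0545833
  E ⇒ keep positive

1. -89.549480, -0.412717
2. -88.627083, 168.313883
3. -4.403056, 73.054583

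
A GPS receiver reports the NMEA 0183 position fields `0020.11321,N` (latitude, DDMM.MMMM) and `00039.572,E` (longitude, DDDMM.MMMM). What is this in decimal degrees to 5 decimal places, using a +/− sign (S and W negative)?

Latitude: degrees = first 2 digits = 0, minutes = 20.11321; 0 + 20.11321/60 = 0.335220
N ⇒ keep positive
Longitude: split at 3 digits → 000° and 39.572′; 0 + 39.572/60 = 0.659533
E ⇒ keep positive

0.33522, 0.65953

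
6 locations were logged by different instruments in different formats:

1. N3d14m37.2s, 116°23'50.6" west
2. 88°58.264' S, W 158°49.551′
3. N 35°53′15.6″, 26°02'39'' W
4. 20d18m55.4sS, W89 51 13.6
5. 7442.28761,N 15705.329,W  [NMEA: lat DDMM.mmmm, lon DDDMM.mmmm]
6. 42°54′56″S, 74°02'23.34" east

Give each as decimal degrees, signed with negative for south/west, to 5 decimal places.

1. 3.24367, -116.39739
2. -88.97107, -158.82585
3. 35.88767, -26.04417
4. -20.31539, -89.85378
5. 74.70479, -157.08882
6. -42.91556, 74.03982

Point 1:
  Latitude: 14′ + 37.2″ = 14.62000′; 3 + 14.62000/60 = 3.243667
  N → positive
  Longitude: 116° + 23/60 + 50.6/3600 = 116 + 0.383333 + 0.014056 = 116.397389
  W ⇒ negate
Point 2:
  Latitude: 88 + 58.264/60 = 88.971067
  S → negative
  Longitude: 158 + 49.551/60 = 158.825850
  W → negative
Point 3:
  φ: 53′ + 15.6″ = 53.26000′; 35 + 53.26000/60 = 35.887667
  N ⇒ keep positive
  λ: 26° + 2/60 + 39/3600 = 26 + 0.033333 + 0.010833 = 26.044167
  W ⇒ negate
Point 4:
  Lat: 20° + 18/60 + 55.4/3600 = 20 + 0.300000 + 0.015389 = 20.315389
  S → negative
  Lon: 89 + 51/60 + 13.6/3600 = 89.853778
  W → negative
Point 5:
  Lat: split at 2 digits → 74° and 42.28761′; 74 + 42.28761/60 = 74.704794
  N ⇒ keep positive
  Longitude: split at 3 digits → 157° and 5.329′; 157 + 5.329/60 = 157.088817
  W ⇒ negate
Point 6:
  Lat: 42 + 54/60 + 56/3600 = 42.915556
  hemisphere S, so the sign is −
  Lon: 74° + 2/60 + 23.34/3600 = 74 + 0.033333 + 0.006483 = 74.039817
  E ⇒ keep positive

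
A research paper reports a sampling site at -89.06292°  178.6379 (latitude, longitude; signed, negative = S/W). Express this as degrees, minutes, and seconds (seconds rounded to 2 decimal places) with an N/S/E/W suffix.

Latitude is negative → S; |value| = 89.062920
φ: 0.062920 × 60 = 3.77520′ → 3′, remainder × 60 = 46.5120″
Longitude: 0.637900° → 38.27400′; 0.27400 × 60 = 16.4400″

89°03′46.51″ S, 178°38′16.44″ E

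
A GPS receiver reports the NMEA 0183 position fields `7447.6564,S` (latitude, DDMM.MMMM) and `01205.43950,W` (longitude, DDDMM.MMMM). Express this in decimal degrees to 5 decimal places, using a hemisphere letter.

74.79427° S, 12.09066° W

Lat: split at 2 digits → 74° and 47.6564′; 74 + 47.6564/60 = 74.794273
Lon: degrees = first 3 digits = 12, minutes = 5.4395; 12 + 5.4395/60 = 12.090658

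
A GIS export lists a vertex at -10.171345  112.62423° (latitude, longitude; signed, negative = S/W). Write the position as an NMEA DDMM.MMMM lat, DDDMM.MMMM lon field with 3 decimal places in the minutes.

1010.281,S / 11237.454,E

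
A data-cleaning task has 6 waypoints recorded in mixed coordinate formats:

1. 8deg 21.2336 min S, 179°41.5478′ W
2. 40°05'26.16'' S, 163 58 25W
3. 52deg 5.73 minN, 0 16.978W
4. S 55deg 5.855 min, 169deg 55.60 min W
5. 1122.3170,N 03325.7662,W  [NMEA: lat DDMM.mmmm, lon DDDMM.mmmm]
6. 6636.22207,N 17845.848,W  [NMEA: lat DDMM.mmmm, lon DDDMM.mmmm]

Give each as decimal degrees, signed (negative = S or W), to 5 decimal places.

Point 1:
  Lat: 8 + 21.2336/60 = 8.353893
  S ⇒ negate
  Longitude: 179 + 41.5478/60 = 179.692463
  hemisphere W, so the sign is −
Point 2:
  Latitude: 40° + 5/60 + 26.16/3600 = 40 + 0.083333 + 0.007267 = 40.090600
  S ⇒ negate
  Lon: 163° + 58/60 + 25/3600 = 163 + 0.966667 + 0.006944 = 163.973611
  W ⇒ negate
Point 3:
  Lat: 52 + 5.73/60 = 52.095500
  N ⇒ keep positive
  Lon: 0 + 16.978/60 = 0.282967
  W ⇒ negate
Point 4:
  φ: 55 + 5.855/60 = 55.097583
  S ⇒ negate
  λ: 169 + 55.6/60 = 169.926667
  hemisphere W, so the sign is −
Point 5:
  Lat: degrees = first 2 digits = 11, minutes = 22.317; 11 + 22.317/60 = 11.371950
  N → positive
  Lon: split at 3 digits → 033° and 25.7662′; 33 + 25.7662/60 = 33.429437
  W → negative
Point 6:
  Latitude: split at 2 digits → 66° and 36.22207′; 66 + 36.22207/60 = 66.603701
  N ⇒ keep positive
  Lon: degrees = first 3 digits = 178, minutes = 45.848; 178 + 45.848/60 = 178.764133
  W ⇒ negate

1. -8.35389, -179.69246
2. -40.09060, -163.97361
3. 52.09550, -0.28297
4. -55.09758, -169.92667
5. 11.37195, -33.42944
6. 66.60370, -178.76413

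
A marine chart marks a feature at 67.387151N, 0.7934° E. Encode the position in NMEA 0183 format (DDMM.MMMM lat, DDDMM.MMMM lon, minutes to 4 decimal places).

6723.2291,N / 00047.6040,E

φ: minutes = (67.387151 − 67) × 60 = 23.229060
λ: fractional part 0.793400 → 47.604000 minutes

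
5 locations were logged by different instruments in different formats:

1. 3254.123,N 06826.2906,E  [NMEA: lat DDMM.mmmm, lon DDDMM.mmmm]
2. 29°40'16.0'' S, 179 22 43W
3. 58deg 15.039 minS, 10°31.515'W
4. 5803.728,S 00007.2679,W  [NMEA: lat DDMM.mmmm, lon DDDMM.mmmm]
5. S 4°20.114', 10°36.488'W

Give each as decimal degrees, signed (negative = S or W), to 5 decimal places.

Point 1:
  φ: split at 2 digits → 32° and 54.123′; 32 + 54.123/60 = 32.902050
  N ⇒ keep positive
  λ: degrees = first 3 digits = 68, minutes = 26.2906; 68 + 26.2906/60 = 68.438177
  E ⇒ keep positive
Point 2:
  Lat: 29° + 40/60 + 16/3600 = 29 + 0.666667 + 0.004444 = 29.671111
  S → negative
  Longitude: 179° + 22/60 + 43/3600 = 179 + 0.366667 + 0.011944 = 179.378611
  hemisphere W, so the sign is −
Point 3:
  Lat: 15.039′ = 0.250650°; total 58.250650
  S → negative
  Lon: 10 + 31.515/60 = 10.525250
  W → negative
Point 4:
  Lat: degrees = first 2 digits = 58, minutes = 3.728; 58 + 3.728/60 = 58.062133
  S → negative
  λ: degrees = first 3 digits = 0, minutes = 7.2679; 0 + 7.2679/60 = 0.121132
  W ⇒ negate
Point 5:
  φ: 20.114′ = 0.335233°; total 4.335233
  S ⇒ negate
  λ: 36.488′ = 0.608133°; total 10.608133
  W ⇒ negate

1. 32.90205, 68.43818
2. -29.67111, -179.37861
3. -58.25065, -10.52525
4. -58.06213, -0.12113
5. -4.33523, -10.60813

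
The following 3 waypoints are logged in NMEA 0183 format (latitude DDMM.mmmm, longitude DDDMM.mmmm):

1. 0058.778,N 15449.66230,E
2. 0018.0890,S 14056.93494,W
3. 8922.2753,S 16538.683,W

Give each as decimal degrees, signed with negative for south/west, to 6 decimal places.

1. 0.979633, 154.827705
2. -0.301483, -140.948916
3. -89.371255, -165.644717

Point 1:
  φ: degrees = first 2 digits = 0, minutes = 58.778; 0 + 58.778/60 = 0.9796333
  N → positive
  λ: split at 3 digits → 154° and 49.6623′; 154 + 49.6623/60 = 154.8277050
  E ⇒ keep positive
Point 2:
  φ: degrees = first 2 digits = 0, minutes = 18.089; 0 + 18.089/60 = 0.3014833
  S → negative
  λ: degrees = first 3 digits = 140, minutes = 56.93494; 140 + 56.93494/60 = 140.9489157
  W → negative
Point 3:
  Lat: degrees = first 2 digits = 89, minutes = 22.2753; 89 + 22.2753/60 = 89.3712550
  hemisphere S, so the sign is −
  Lon: degrees = first 3 digits = 165, minutes = 38.683; 165 + 38.683/60 = 165.6447167
  W → negative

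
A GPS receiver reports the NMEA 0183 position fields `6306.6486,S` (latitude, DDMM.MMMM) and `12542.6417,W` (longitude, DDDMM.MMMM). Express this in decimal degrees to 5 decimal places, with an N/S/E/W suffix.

63.11081° S, 125.71070° W

φ: degrees = first 2 digits = 63, minutes = 6.6486; 63 + 6.6486/60 = 63.110810
λ: split at 3 digits → 125° and 42.6417′; 125 + 42.6417/60 = 125.710695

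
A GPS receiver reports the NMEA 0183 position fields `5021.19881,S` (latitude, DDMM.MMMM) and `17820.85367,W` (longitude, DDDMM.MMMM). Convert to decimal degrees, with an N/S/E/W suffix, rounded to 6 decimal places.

Lat: split at 2 digits → 50° and 21.19881′; 50 + 21.19881/60 = 50.3533135
Longitude: degrees = first 3 digits = 178, minutes = 20.85367; 178 + 20.85367/60 = 178.3475612

50.353314° S, 178.347561° W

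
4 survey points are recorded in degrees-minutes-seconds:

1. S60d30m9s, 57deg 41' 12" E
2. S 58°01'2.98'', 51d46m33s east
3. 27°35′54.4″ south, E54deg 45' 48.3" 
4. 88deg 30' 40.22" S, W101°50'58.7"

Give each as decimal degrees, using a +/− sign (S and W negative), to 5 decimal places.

Point 1:
  Latitude: 30′ + 9″ = 30.15000′; 60 + 30.15000/60 = 60.502500
  S ⇒ negate
  λ: 57 + 41/60 + 12/3600 = 57.686667
  E → positive
Point 2:
  φ: 58° + 1/60 + 2.98/3600 = 58 + 0.016667 + 0.000828 = 58.017494
  S → negative
  Lon: 46′ + 33″ = 46.55000′; 51 + 46.55000/60 = 51.775833
  E → positive
Point 3:
  φ: 27 + 35/60 + 54.4/3600 = 27.598444
  S → negative
  λ: 45′ + 48.3″ = 45.80500′; 54 + 45.80500/60 = 54.763417
  E ⇒ keep positive
Point 4:
  Lat: 88° + 30/60 + 40.22/3600 = 88 + 0.500000 + 0.011172 = 88.511172
  S ⇒ negate
  λ: 101° + 50/60 + 58.7/3600 = 101 + 0.833333 + 0.016306 = 101.849639
  W → negative

1. -60.50250, 57.68667
2. -58.01749, 51.77583
3. -27.59844, 54.76342
4. -88.51117, -101.84964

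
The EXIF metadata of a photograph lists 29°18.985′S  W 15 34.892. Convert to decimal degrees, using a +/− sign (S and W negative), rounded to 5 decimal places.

-29.31642, -15.58153

φ: 29 + 18.985/60 = 29.316417
S → negative
Longitude: 34.892′ = 0.581533°; total 15.581533
hemisphere W, so the sign is −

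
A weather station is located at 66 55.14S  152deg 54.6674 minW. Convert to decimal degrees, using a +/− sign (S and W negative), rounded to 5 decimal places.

φ: 55.14′ = 0.919000°; total 66.919000
S → negative
Lon: 54.6674′ = 0.911123°; total 152.911123
W ⇒ negate

-66.91900, -152.91112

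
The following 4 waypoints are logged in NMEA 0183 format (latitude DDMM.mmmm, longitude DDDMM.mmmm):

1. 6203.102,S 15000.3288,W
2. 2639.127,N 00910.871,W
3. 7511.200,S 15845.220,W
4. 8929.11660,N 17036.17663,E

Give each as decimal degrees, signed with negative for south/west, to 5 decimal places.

Point 1:
  φ: split at 2 digits → 62° and 3.102′; 62 + 3.102/60 = 62.051700
  S → negative
  Longitude: degrees = first 3 digits = 150, minutes = 0.3288; 150 + 0.3288/60 = 150.005480
  W ⇒ negate
Point 2:
  φ: degrees = first 2 digits = 26, minutes = 39.127; 26 + 39.127/60 = 26.652117
  N ⇒ keep positive
  Lon: degrees = first 3 digits = 9, minutes = 10.871; 9 + 10.871/60 = 9.181183
  hemisphere W, so the sign is −
Point 3:
  Latitude: split at 2 digits → 75° and 11.2′; 75 + 11.2/60 = 75.186667
  S ⇒ negate
  Lon: degrees = first 3 digits = 158, minutes = 45.22; 158 + 45.22/60 = 158.753667
  hemisphere W, so the sign is −
Point 4:
  Lat: degrees = first 2 digits = 89, minutes = 29.1166; 89 + 29.1166/60 = 89.485277
  N → positive
  Lon: degrees = first 3 digits = 170, minutes = 36.17663; 170 + 36.17663/60 = 170.602944
  E → positive

1. -62.05170, -150.00548
2. 26.65212, -9.18118
3. -75.18667, -158.75367
4. 89.48528, 170.60294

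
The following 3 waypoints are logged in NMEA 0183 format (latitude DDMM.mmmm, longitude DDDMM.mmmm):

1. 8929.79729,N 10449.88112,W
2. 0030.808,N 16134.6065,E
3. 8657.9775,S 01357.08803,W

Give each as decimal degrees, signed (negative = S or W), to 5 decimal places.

1. 89.49662, -104.83135
2. 0.51347, 161.57678
3. -86.96629, -13.95147

Point 1:
  φ: degrees = first 2 digits = 89, minutes = 29.79729; 89 + 29.79729/60 = 89.496622
  N ⇒ keep positive
  Lon: degrees = first 3 digits = 104, minutes = 49.88112; 104 + 49.88112/60 = 104.831352
  hemisphere W, so the sign is −
Point 2:
  Lat: degrees = first 2 digits = 0, minutes = 30.808; 0 + 30.808/60 = 0.513467
  N ⇒ keep positive
  Longitude: degrees = first 3 digits = 161, minutes = 34.6065; 161 + 34.6065/60 = 161.576775
  E → positive
Point 3:
  φ: split at 2 digits → 86° and 57.9775′; 86 + 57.9775/60 = 86.966292
  S ⇒ negate
  λ: degrees = first 3 digits = 13, minutes = 57.08803; 13 + 57.08803/60 = 13.951467
  hemisphere W, so the sign is −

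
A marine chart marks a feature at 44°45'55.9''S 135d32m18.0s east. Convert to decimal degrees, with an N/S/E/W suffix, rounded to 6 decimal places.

44.765528° S, 135.538333° E

Latitude: 44° + 45/60 + 55.9/3600 = 44 + 0.750000 + 0.015528 = 44.7655278
λ: 32′ + 18″ = 32.30000′; 135 + 32.30000/60 = 135.5383333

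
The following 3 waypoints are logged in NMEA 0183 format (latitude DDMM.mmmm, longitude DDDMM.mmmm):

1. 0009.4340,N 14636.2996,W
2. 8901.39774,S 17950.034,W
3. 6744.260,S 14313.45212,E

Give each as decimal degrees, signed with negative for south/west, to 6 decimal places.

Point 1:
  Lat: degrees = first 2 digits = 0, minutes = 9.434; 0 + 9.434/60 = 0.1572333
  N ⇒ keep positive
  λ: split at 3 digits → 146° and 36.2996′; 146 + 36.2996/60 = 146.6049933
  W → negative
Point 2:
  φ: split at 2 digits → 89° and 1.39774′; 89 + 1.39774/60 = 89.0232957
  hemisphere S, so the sign is −
  λ: split at 3 digits → 179° and 50.034′; 179 + 50.034/60 = 179.8339000
  W → negative
Point 3:
  Latitude: split at 2 digits → 67° and 44.26′; 67 + 44.26/60 = 67.7376667
  S → negative
  λ: split at 3 digits → 143° and 13.45212′; 143 + 13.45212/60 = 143.2242020
  E → positive

1. 0.157233, -146.604993
2. -89.023296, -179.833900
3. -67.737667, 143.224202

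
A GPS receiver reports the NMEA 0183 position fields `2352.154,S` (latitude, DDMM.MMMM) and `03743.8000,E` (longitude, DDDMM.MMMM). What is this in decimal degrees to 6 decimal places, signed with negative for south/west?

-23.869233, 37.730000

Latitude: split at 2 digits → 23° and 52.154′; 23 + 52.154/60 = 23.8692333
hemisphere S, so the sign is −
λ: degrees = first 3 digits = 37, minutes = 43.8; 37 + 43.8/60 = 37.7300000
E ⇒ keep positive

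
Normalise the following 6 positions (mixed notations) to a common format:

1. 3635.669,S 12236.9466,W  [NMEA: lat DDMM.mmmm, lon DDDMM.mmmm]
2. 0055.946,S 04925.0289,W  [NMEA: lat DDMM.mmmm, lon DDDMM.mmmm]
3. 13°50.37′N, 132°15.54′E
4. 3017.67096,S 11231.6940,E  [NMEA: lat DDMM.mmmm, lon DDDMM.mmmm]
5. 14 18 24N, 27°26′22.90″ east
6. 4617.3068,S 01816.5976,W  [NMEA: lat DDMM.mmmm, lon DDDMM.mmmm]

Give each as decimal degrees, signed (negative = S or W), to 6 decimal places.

1. -36.594483, -122.615777
2. -0.932433, -49.417148
3. 13.839500, 132.259000
4. -30.294516, 112.528233
5. 14.306667, 27.439694
6. -46.288447, -18.276627

Point 1:
  φ: degrees = first 2 digits = 36, minutes = 35.669; 36 + 35.669/60 = 36.5944833
  S → negative
  Longitude: split at 3 digits → 122° and 36.9466′; 122 + 36.9466/60 = 122.6157767
  hemisphere W, so the sign is −
Point 2:
  Lat: split at 2 digits → 00° and 55.946′; 0 + 55.946/60 = 0.9324333
  S → negative
  Lon: split at 3 digits → 049° and 25.0289′; 49 + 25.0289/60 = 49.4171483
  W ⇒ negate
Point 3:
  Latitude: 50.37′ = 0.839500°; total 13.8395000
  N → positive
  Lon: 132 + 15.54/60 = 132.2590000
  E → positive
Point 4:
  Latitude: split at 2 digits → 30° and 17.67096′; 30 + 17.67096/60 = 30.2945160
  S ⇒ negate
  Lon: degrees = first 3 digits = 112, minutes = 31.694; 112 + 31.694/60 = 112.5282333
  E → positive
Point 5:
  φ: 14 + 18/60 + 24/3600 = 14.3066667
  N ⇒ keep positive
  λ: 27° + 26/60 + 22.9/3600 = 27 + 0.433333 + 0.006361 = 27.4396944
  E → positive
Point 6:
  Lat: degrees = first 2 digits = 46, minutes = 17.3068; 46 + 17.3068/60 = 46.2884467
  hemisphere S, so the sign is −
  λ: split at 3 digits → 018° and 16.5976′; 18 + 16.5976/60 = 18.2766267
  W → negative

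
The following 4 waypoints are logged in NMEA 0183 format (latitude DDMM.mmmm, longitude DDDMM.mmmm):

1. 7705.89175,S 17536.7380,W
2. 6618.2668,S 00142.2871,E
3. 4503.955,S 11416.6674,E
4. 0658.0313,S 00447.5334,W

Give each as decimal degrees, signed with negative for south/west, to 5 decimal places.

1. -77.09820, -175.61230
2. -66.30445, 1.70479
3. -45.06592, 114.27779
4. -6.96719, -4.79222

Point 1:
  Lat: split at 2 digits → 77° and 5.89175′; 77 + 5.89175/60 = 77.098196
  S ⇒ negate
  Longitude: degrees = first 3 digits = 175, minutes = 36.738; 175 + 36.738/60 = 175.612300
  hemisphere W, so the sign is −
Point 2:
  Lat: split at 2 digits → 66° and 18.2668′; 66 + 18.2668/60 = 66.304447
  S → negative
  λ: split at 3 digits → 001° and 42.2871′; 1 + 42.2871/60 = 1.704785
  E → positive
Point 3:
  φ: degrees = first 2 digits = 45, minutes = 3.955; 45 + 3.955/60 = 45.065917
  hemisphere S, so the sign is −
  Lon: split at 3 digits → 114° and 16.6674′; 114 + 16.6674/60 = 114.277790
  E ⇒ keep positive
Point 4:
  Latitude: degrees = first 2 digits = 6, minutes = 58.0313; 6 + 58.0313/60 = 6.967188
  S → negative
  Longitude: split at 3 digits → 004° and 47.5334′; 4 + 47.5334/60 = 4.792223
  W → negative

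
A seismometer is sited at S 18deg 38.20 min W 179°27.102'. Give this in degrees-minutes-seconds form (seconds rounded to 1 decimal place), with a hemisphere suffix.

18°38′12.0″ S, 179°27′6.1″ W

Lat: fractional minutes 0.20000 × 60 = 12.000″
λ: fractional minutes 0.10200 × 60 = 6.120″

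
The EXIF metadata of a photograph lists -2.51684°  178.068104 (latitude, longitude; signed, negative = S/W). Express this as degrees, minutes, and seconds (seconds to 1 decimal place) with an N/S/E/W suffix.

Latitude is negative → S; |value| = 2.516840
Lat: 0.516840° → 31.01040′; 0.01040 × 60 = 0.624″
λ: whole degrees 178; 4.08624′ → 4′ and 5.174″

2°31′0.6″ S, 178°04′5.2″ E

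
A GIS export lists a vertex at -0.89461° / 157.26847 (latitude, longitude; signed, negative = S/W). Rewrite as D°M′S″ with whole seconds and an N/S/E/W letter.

0°53′41″ S, 157°16′6″ E

Latitude is negative → S; |value| = 0.894610
φ: 0.894610° → 53.67660′; 0.67660 × 60 = 40.60″
Lon: 0.268470 × 60 = 16.10820′ → 16′, remainder × 60 = 6.49″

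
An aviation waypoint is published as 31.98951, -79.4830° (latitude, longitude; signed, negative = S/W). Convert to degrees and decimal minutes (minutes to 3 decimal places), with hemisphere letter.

Latitude: 31° + 0.989510 × 60 = 31° 59.37060′
Longitude is negative → W; |value| = 79.483000
Lon: fractional part 0.483000 → 28.98000 minutes

31° 59.371′ N, 79° 28.980′ W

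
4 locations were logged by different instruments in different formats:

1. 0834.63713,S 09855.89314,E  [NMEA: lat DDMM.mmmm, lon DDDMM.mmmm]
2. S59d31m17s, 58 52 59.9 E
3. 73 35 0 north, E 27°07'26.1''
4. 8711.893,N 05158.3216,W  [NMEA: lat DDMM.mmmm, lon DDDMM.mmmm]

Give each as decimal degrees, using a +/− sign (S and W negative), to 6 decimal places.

1. -8.577286, 98.931552
2. -59.521389, 58.883306
3. 73.583333, 27.123917
4. 87.198217, -51.972027

Point 1:
  φ: split at 2 digits → 08° and 34.63713′; 8 + 34.63713/60 = 8.5772855
  S → negative
  Lon: split at 3 digits → 098° and 55.89314′; 98 + 55.89314/60 = 98.9315523
  E → positive
Point 2:
  Latitude: 59° + 31/60 + 17/3600 = 59 + 0.516667 + 0.004722 = 59.5213889
  hemisphere S, so the sign is −
  λ: 58 + 52/60 + 59.9/3600 = 58.8833056
  E ⇒ keep positive
Point 3:
  φ: 73 + 35/60 + 0/3600 = 73.5833333
  N → positive
  Lon: 27 + 7/60 + 26.1/3600 = 27.1239167
  E ⇒ keep positive
Point 4:
  φ: degrees = first 2 digits = 87, minutes = 11.893; 87 + 11.893/60 = 87.1982167
  N ⇒ keep positive
  λ: split at 3 digits → 051° and 58.3216′; 51 + 58.3216/60 = 51.9720267
  W → negative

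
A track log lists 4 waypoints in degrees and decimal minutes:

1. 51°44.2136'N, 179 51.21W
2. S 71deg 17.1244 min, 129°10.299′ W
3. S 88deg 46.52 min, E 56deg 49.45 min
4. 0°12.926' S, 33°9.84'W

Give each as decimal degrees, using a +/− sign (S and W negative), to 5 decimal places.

Point 1:
  Lat: 51 + 44.2136/60 = 51.736893
  N → positive
  λ: 51.21′ = 0.853500°; total 179.853500
  W ⇒ negate
Point 2:
  Lat: 71 + 17.1244/60 = 71.285407
  S ⇒ negate
  λ: 129 + 10.299/60 = 129.171650
  hemisphere W, so the sign is −
Point 3:
  Latitude: 46.52′ = 0.775333°; total 88.775333
  S ⇒ negate
  λ: 56 + 49.45/60 = 56.824167
  E → positive
Point 4:
  φ: 12.926′ = 0.215433°; total 0.215433
  S ⇒ negate
  Longitude: 33 + 9.84/60 = 33.164000
  W → negative

1. 51.73689, -179.85350
2. -71.28541, -129.17165
3. -88.77533, 56.82417
4. -0.21543, -33.16400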